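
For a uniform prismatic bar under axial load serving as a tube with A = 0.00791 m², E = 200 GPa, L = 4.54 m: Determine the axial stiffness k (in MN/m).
Model: a uniform prismatic bar under axial load, so k = (A·E) / L.
Convert to SI units:
  E = 200 GPa = 2 × 10¹¹ Pa
Substitute:
  k = (0.00791 × (2 × 10¹¹)) / 4.54
  k = 3.485 × 10⁸ N/m
Convert: k = 3.485 × 10⁸ N/m = 348.5 MN/m
Final answer: k = 348.5 MN/m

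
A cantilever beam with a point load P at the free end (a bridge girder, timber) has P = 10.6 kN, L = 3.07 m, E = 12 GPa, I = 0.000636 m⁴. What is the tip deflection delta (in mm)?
Model: a cantilever beam with a point load P at the free end, so delta = (P·L^3) / (3·E·I).
Convert to SI units:
  P = 10.6 kN = 10600 N
  E = 12 GPa = 1.2 × 10¹⁰ Pa
Substitute:
  delta = (10600 × 3.07^3) / (3 × (1.2 × 10¹⁰) × 0.000636)
  delta = 0.0134 m
Convert: delta = 0.0134 m = 13.4 mm
Final answer: delta = 13.4 mm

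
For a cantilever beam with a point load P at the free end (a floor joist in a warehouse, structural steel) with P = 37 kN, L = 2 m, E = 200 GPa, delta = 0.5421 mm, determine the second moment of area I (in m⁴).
Model: a cantilever beam with a point load P at the free end, so delta = (P·L^3) / (3·E·I).
Solve for I: I = (P·L^3) / (3·delta·E).
Convert to SI units:
  P = 37 kN = 37000 N
  E = 200 GPa = 2 × 10¹¹ Pa
  delta = 0.5421 mm = 0.0005421 m
Substitute:
  I = (37000 × 2^3) / (3 × 0.0005421 × (2 × 10¹¹))
  I = 0.00091 m⁴
Final answer: I = 0.00091 m⁴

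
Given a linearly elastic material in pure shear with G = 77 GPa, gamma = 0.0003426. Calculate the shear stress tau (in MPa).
Model: a linearly elastic material in pure shear, so tau = G·gamma.
Convert to SI units:
  G = 77 GPa = 7.7 × 10¹⁰ Pa
Substitute:
  tau = (7.7 × 10¹⁰) × 0.0003426
  tau = 2.638 × 10⁷ Pa
Convert: tau = 2.638 × 10⁷ Pa = 26.38 MPa
Final answer: tau = 26.38 MPa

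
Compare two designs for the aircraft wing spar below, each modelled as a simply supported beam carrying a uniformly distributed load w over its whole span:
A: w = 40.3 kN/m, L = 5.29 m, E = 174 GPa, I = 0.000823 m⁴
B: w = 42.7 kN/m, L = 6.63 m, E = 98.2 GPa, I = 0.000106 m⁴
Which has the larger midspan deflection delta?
Model: a simply supported beam carrying a uniformly distributed load w over its whole span, so delta = (5·w·L^4) / (384·E·I) (SI units).
  A: delta = (5 × 40300 × 5.29^4) / (384 × (1.74 × 10¹¹) × 0.000823) = 0.00287 m = 2.87 mm
  B: delta = (5 × 42700 × 6.63^4) / (384 × (9.82 × 10¹⁰) × 0.000106) = 0.1032 m = 103.2 mm
103.2 mm > 2.87 mm, so B is larger.
Final answer: B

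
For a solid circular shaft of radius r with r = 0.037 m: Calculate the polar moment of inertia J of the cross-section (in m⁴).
Model: a solid circular shaft of radius r, so J = (π·r^4) / 2.
Substitute:
  J = (π × 0.037^4) / 2
  J = 2.944 × 10⁻⁶ m⁴
Final answer: J = 2.944 × 10⁻⁶ m⁴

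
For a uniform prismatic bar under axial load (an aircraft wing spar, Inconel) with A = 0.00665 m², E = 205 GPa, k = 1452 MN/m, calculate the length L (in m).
Model: a uniform prismatic bar under axial load, so k = (A·E) / L.
Solve for L: L = (A·E) / k.
Convert to SI units:
  E = 205 GPa = 2.05 × 10¹¹ Pa
  k = 1452 MN/m = 1.452 × 10⁹ N/m
Substitute:
  L = (0.00665 × (2.05 × 10¹¹)) / (1.452 × 10⁹)
  L = 0.9389 m
Final answer: L = 0.9389 m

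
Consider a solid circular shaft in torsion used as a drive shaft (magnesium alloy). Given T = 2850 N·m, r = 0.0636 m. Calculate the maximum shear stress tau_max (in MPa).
Model: a solid circular shaft in torsion, so tau_max = (2·T) / (π·r^3).
Substitute:
  tau_max = (2 × 2850) / (π × 0.0636^3)
  tau_max = 7.053 × 10⁶ Pa
Convert: tau_max = 7.053 × 10⁶ Pa = 7.053 MPa
Final answer: tau_max = 7.053 MPa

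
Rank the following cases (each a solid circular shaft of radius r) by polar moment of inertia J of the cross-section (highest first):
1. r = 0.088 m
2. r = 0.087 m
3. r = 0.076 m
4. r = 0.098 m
Model: a solid circular shaft of radius r, so J = (π·r^4) / 2 (SI units).
  Case 1: J = (π × 0.088^4) / 2 = 9.42 × 10⁻⁵ m⁴
  Case 2: J = (π × 0.087^4) / 2 = 8.999 × 10⁻⁵ m⁴
  Case 3: J = (π × 0.076^4) / 2 = 5.241 × 10⁻⁵ m⁴
  Case 4: J = (π × 0.098^4) / 2 = 0.0001449 m⁴
Ordering: 0.0001449 m⁴ (case 4) > 9.42 × 10⁻⁵ m⁴ (case 1) > 8.999 × 10⁻⁵ m⁴ (case 2) > 5.241 × 10⁻⁵ m⁴ (case 3)
Final answer: 4, 1, 2, 3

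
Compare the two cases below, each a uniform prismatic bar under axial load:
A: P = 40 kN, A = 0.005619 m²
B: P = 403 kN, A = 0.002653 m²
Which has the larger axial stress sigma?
Model: a uniform prismatic bar under axial load, so sigma = P / A (SI units).
  A: sigma = 40000 / 0.005619 = 7.119 × 10⁶ Pa = 7.119 MPa
  B: sigma = 403000 / 0.002653 = 1.519 × 10⁸ Pa = 151.9 MPa
151.9 MPa > 7.119 MPa, so B is larger.
Final answer: B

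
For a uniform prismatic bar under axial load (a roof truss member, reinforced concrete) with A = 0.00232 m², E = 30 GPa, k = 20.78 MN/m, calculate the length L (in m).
Model: a uniform prismatic bar under axial load, so k = (A·E) / L.
Solve for L: L = (A·E) / k.
Convert to SI units:
  E = 30 GPa = 3 × 10¹⁰ Pa
  k = 20.78 MN/m = 2.078 × 10⁷ N/m
Substitute:
  L = (0.00232 × (3 × 10¹⁰)) / (2.078 × 10⁷)
  L = 3.349 m
Final answer: L = 3.349 m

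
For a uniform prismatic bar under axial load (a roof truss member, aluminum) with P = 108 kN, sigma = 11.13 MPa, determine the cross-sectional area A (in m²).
Model: a uniform prismatic bar under axial load, so sigma = P / A.
Solve for A: A = P / sigma.
Convert to SI units:
  P = 108 kN = 108000 N
  sigma = 11.13 MPa = 1.113 × 10⁷ Pa
Substitute:
  A = 108000 / (1.113 × 10⁷)
  A = 0.009704 m²
Final answer: A = 0.009704 m²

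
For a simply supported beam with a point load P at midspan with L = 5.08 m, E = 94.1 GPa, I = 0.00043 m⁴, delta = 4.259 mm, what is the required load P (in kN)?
Model: a simply supported beam with a point load P at midspan, so delta = (P·L^3) / (48·E·I).
Solve for P: P = (48·delta·E·I) / L^3.
Convert to SI units:
  E = 94.1 GPa = 9.41 × 10¹⁰ Pa
  delta = 4.259 mm = 0.004259 m
Substitute:
  P = (48 × 0.004259 × (9.41 × 10¹⁰) × 0.00043) / 5.08^3
  P = 63100 N
Convert: P = 63100 N = 63.1 kN
Final answer: P = 63.1 kN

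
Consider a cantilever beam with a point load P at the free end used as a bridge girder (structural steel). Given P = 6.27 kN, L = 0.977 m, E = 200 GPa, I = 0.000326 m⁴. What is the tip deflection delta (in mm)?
Model: a cantilever beam with a point load P at the free end, so delta = (P·L^3) / (3·E·I).
Convert to SI units:
  P = 6.27 kN = 6270 N
  E = 200 GPa = 2 × 10¹¹ Pa
Substitute:
  delta = (6270 × 0.977^3) / (3 × (2 × 10¹¹) × 0.000326)
  delta = 2.989 × 10⁻⁵ m
Convert: delta = 2.989 × 10⁻⁵ m = 0.02989 mm
Final answer: delta = 0.02989 mm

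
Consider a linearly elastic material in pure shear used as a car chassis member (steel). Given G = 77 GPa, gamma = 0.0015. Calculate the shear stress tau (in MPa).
Model: a linearly elastic material in pure shear, so tau = G·gamma.
Convert to SI units:
  G = 77 GPa = 7.7 × 10¹⁰ Pa
Substitute:
  tau = (7.7 × 10¹⁰) × 0.0015
  tau = 1.155 × 10⁸ Pa
Convert: tau = 1.155 × 10⁸ Pa = 115.5 MPa
Final answer: tau = 115.5 MPa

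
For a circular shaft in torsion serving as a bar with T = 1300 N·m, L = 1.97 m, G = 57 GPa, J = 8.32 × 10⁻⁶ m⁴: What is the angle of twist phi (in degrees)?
Model: a circular shaft in torsion, so phi = (T·L) / (G·J).
Convert to SI units:
  G = 57 GPa = 5.7 × 10¹⁰ Pa
Substitute:
  phi = (1300 × 1.97) / ((5.7 × 10¹⁰) × (8.32 × 10⁻⁶))
  phi = 0.0054 rad
Convert to degrees: phi = 0.0054 × 180/π = 0.3094°
Final answer: phi = 0.3094°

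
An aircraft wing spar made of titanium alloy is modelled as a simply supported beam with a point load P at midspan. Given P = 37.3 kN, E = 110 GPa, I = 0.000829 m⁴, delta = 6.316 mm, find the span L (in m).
Model: a simply supported beam with a point load P at midspan, so delta = (P·L^3) / (48·E·I).
Solve for L: L = ((48·delta·E·I) / P)^(1/3).
Convert to SI units:
  P = 37.3 kN = 37300 N
  E = 110 GPa = 1.1 × 10¹¹ Pa
  delta = 6.316 mm = 0.006316 m
Substitute:
  L = ((48 × 0.006316 × (1.1 × 10¹¹) × 0.000829) / 37300)^(1/3)
  L = 9.05 m
Final answer: L = 9.05 m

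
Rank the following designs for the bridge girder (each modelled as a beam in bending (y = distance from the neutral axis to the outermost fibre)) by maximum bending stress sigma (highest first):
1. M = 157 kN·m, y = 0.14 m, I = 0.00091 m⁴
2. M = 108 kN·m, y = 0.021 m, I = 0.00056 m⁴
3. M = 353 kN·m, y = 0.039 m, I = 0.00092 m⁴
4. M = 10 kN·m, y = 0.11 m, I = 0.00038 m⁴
Model: a beam in bending (y = distance from the neutral axis to the outermost fibre), so sigma = (M·y) / I (SI units).
  Case 1: sigma = (157000 × 0.14) / 0.00091 = 2.415 × 10⁷ Pa = 24.15 MPa
  Case 2: sigma = (108000 × 0.021) / 0.00056 = 4.05 × 10⁶ Pa = 4.05 MPa
  Case 3: sigma = (353000 × 0.039) / 0.00092 = 1.496 × 10⁷ Pa = 14.96 MPa
  Case 4: sigma = (10000 × 0.11) / 0.00038 = 2.895 × 10⁶ Pa = 2.895 MPa
Ordering: 24.15 MPa (case 1) > 14.96 MPa (case 3) > 4.05 MPa (case 2) > 2.895 MPa (case 4)
Final answer: 1, 3, 2, 4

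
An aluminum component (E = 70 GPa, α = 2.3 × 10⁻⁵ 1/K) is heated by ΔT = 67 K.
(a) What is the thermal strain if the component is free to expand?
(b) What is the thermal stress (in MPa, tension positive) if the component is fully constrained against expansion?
(a) Free thermal strain ε_th = α·ΔT = (2.3 × 10⁻⁵) × 67 = 0.001541
(b) Fully constrained, the expansion is suppressed, so σ = -E·α·ΔT. Convert E = 70 GPa = 7 × 10¹⁰ Pa.
  σ = -(7 × 10¹⁰) × (2.3 × 10⁻⁵) × 67 = -1.079 × 10⁸ Pa = -107.9 MPa (compressive)
Final answer: (a) ε_th = 0.001541, (b) σ = -107.9 MPa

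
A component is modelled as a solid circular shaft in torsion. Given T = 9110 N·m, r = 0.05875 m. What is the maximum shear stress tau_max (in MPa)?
Model: a solid circular shaft in torsion, so tau_max = (2·T) / (π·r^3).
Substitute:
  tau_max = (2 × 9110) / (π × 0.05875^3)
  tau_max = 2.86 × 10⁷ Pa
Convert: tau_max = 2.86 × 10⁷ Pa = 28.6 MPa
Final answer: tau_max = 28.6 MPa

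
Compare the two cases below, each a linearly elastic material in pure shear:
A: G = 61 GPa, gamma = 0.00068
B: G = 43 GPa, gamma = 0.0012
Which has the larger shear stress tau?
Model: a linearly elastic material in pure shear, so tau = G·gamma (SI units).
  A: tau = (6.1 × 10¹⁰) × 0.00068 = 4.148 × 10⁷ Pa = 41.48 MPa
  B: tau = (4.3 × 10¹⁰) × 0.0012 = 5.16 × 10⁷ Pa = 51.6 MPa
51.6 MPa > 41.48 MPa, so B is larger.
Final answer: B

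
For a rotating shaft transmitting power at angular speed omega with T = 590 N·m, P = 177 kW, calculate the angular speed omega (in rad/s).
Model: a rotating shaft transmitting power at angular speed omega, so P = T·omega.
Solve for omega: omega = P / T.
Convert to SI units:
  P = 177 kW = 177000 W
Substitute:
  omega = 177000 / 590
  omega = 300 rad/s
Final answer: omega = 300 rad/s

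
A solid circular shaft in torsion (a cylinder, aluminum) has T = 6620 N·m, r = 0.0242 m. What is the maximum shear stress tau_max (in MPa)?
Model: a solid circular shaft in torsion, so tau_max = (2·T) / (π·r^3).
Substitute:
  tau_max = (2 × 6620) / (π × 0.0242^3)
  tau_max = 2.974 × 10⁸ Pa
Convert: tau_max = 2.974 × 10⁸ Pa = 297.4 MPa
Final answer: tau_max = 297.4 MPa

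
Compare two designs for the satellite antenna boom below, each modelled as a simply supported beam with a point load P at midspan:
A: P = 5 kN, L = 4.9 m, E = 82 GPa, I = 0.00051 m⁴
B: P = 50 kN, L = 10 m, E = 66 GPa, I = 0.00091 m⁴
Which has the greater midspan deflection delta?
Model: a simply supported beam with a point load P at midspan, so delta = (P·L^3) / (48·E·I) (SI units).
  A: delta = (5000 × 4.9^3) / (48 × (8.2 × 10¹⁰) × 0.00051) = 0.000293 m = 0.293 mm
  B: delta = (50000 × 10^3) / (48 × (6.6 × 10¹⁰) × 0.00091) = 0.01734 m = 17.34 mm
17.34 mm > 0.293 mm, so B is larger.
Final answer: B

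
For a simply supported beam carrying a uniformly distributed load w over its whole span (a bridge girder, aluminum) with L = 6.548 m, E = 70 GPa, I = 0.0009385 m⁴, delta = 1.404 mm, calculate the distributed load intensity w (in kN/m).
Model: a simply supported beam carrying a uniformly distributed load w over its whole span, so delta = (5·w·L^4) / (384·E·I).
Solve for w: w = (384·delta·E·I) / (5·L^4).
Convert to SI units:
  E = 70 GPa = 7 × 10¹⁰ Pa
  delta = 1.404 mm = 0.001404 m
Substitute:
  w = (384 × 0.001404 × (7 × 10¹⁰) × 0.0009385) / (5 × 6.548^4)
  w = 3853 N/m
Convert: w = 3853 N/m = 3.853 kN/m
Final answer: w = 3.853 kN/m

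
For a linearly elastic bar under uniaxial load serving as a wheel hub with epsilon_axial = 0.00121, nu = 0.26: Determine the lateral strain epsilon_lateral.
Model: a linearly elastic bar under uniaxial load, so epsilon_lateral = -nu·epsilon_axial.
Substitute:
  epsilon_lateral = -(0.26 × 0.00121)
  epsilon_lateral = -0.0003146
Final answer: epsilon_lateral = -0.0003146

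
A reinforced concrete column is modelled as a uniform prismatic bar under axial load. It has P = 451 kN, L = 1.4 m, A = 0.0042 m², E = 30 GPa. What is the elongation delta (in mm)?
Model: a uniform prismatic bar under axial load, so delta = (P·L) / (A·E).
Convert to SI units:
  P = 451 kN = 451000 N
  E = 30 GPa = 3 × 10¹⁰ Pa
Substitute:
  delta = (451000 × 1.4) / (0.0042 × (3 × 10¹⁰))
  delta = 0.005011 m
Convert: delta = 0.005011 m = 5.011 mm
Final answer: delta = 5.011 mm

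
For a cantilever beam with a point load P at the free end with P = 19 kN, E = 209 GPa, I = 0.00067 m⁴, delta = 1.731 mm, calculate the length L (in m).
Model: a cantilever beam with a point load P at the free end, so delta = (P·L^3) / (3·E·I).
Solve for L: L = ((3·delta·E·I) / P)^(1/3).
Convert to SI units:
  P = 19 kN = 19000 N
  E = 209 GPa = 2.09 × 10¹¹ Pa
  delta = 1.731 mm = 0.001731 m
Substitute:
  L = ((3 × 0.001731 × (2.09 × 10¹¹) × 0.00067) / 19000)^(1/3)
  L = 3.37 m
Final answer: L = 3.37 m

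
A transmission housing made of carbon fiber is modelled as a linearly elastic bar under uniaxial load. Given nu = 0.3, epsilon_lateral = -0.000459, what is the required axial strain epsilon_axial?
Model: a linearly elastic bar under uniaxial load, so epsilon_lateral = -nu·epsilon_axial.
Solve for epsilon_axial: epsilon_axial = -epsilon_lateral / nu.
Substitute:
  epsilon_axial = -(-0.000459) / 0.3
  epsilon_axial = 0.00153
Final answer: epsilon_axial = 0.00153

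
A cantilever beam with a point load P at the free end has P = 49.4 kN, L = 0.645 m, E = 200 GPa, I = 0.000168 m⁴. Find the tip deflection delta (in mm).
Model: a cantilever beam with a point load P at the free end, so delta = (P·L^3) / (3·E·I).
Convert to SI units:
  P = 49.4 kN = 49400 N
  E = 200 GPa = 2 × 10¹¹ Pa
Substitute:
  delta = (49400 × 0.645^3) / (3 × (2 × 10¹¹) × 0.000168)
  delta = 0.0001315 m
Convert: delta = 0.0001315 m = 0.1315 mm
Final answer: delta = 0.1315 mm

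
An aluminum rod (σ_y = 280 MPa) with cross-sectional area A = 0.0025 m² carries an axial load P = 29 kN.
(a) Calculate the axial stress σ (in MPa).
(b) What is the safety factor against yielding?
(a) Axial stress σ = P/A. Convert P = 29 kN = 29000 N.
  σ = 29000 / 0.0025 = 1.16 × 10⁷ Pa = 11.6 MPa
(b) Safety factor SF = σ_y/σ = 280 / 11.6 = 24.14
Final answer: (a) σ = 11.6 MPa, (b) SF = 24.14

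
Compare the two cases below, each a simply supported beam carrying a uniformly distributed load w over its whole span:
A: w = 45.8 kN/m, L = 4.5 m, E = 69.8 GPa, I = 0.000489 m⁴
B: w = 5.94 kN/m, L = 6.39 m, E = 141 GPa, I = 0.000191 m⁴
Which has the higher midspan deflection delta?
Model: a simply supported beam carrying a uniformly distributed load w over its whole span, so delta = (5·w·L^4) / (384·E·I) (SI units).
  A: delta = (5 × 45800 × 4.5^4) / (384 × (6.98 × 10¹⁰) × 0.000489) = 0.007165 m = 7.165 mm
  B: delta = (5 × 5940 × 6.39^4) / (384 × (1.41 × 10¹¹) × 0.000191) = 0.004788 m = 4.788 mm
7.165 mm > 4.788 mm, so A is larger.
Final answer: A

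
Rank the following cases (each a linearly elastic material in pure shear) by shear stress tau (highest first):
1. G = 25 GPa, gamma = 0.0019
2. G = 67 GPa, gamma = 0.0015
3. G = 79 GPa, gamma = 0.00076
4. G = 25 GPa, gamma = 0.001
Model: a linearly elastic material in pure shear, so tau = G·gamma (SI units).
  Case 1: tau = (2.5 × 10¹⁰) × 0.0019 = 4.75 × 10⁷ Pa = 47.5 MPa
  Case 2: tau = (6.7 × 10¹⁰) × 0.0015 = 1.005 × 10⁸ Pa = 100.5 MPa
  Case 3: tau = (7.9 × 10¹⁰) × 0.00076 = 6.004 × 10⁷ Pa = 60.04 MPa
  Case 4: tau = (2.5 × 10¹⁰) × 0.001 = 2.5 × 10⁷ Pa = 25 MPa
Ordering: 100.5 MPa (case 2) > 60.04 MPa (case 3) > 47.5 MPa (case 1) > 25 MPa (case 4)
Final answer: 2, 3, 1, 4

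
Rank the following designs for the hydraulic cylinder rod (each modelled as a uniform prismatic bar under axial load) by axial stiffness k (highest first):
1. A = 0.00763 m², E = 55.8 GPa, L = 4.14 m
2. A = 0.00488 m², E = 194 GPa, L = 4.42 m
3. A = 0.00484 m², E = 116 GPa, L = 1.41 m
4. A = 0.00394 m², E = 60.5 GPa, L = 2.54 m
Model: a uniform prismatic bar under axial load, so k = (A·E) / L (SI units).
  Case 1: k = (0.00763 × (5.58 × 10¹⁰)) / 4.14 = 1.028 × 10⁸ N/m = 102.8 MN/m
  Case 2: k = (0.00488 × (1.94 × 10¹¹)) / 4.42 = 2.142 × 10⁸ N/m = 214.2 MN/m
  Case 3: k = (0.00484 × (1.16 × 10¹¹)) / 1.41 = 3.982 × 10⁸ N/m = 398.2 MN/m
  Case 4: k = (0.00394 × (6.05 × 10¹⁰)) / 2.54 = 9.385 × 10⁷ N/m = 93.85 MN/m
Ordering: 398.2 MN/m (case 3) > 214.2 MN/m (case 2) > 102.8 MN/m (case 1) > 93.85 MN/m (case 4)
Final answer: 3, 2, 1, 4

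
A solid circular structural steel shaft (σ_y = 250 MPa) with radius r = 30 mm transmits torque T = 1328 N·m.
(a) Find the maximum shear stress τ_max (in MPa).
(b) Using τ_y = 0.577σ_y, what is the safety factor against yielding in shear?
(a) For a solid circular shaft, τ_max = T·r/J with J = π·r^4/2, i.e. τ_max = 2·T / (π·r^3). Convert r = 30 mm = 0.03 m.
  τ_max = (2 × 1328) / (π × 0.03^3) = 3.131 × 10⁷ Pa = 31.31 MPa
(b) τ_y = 0.577 × 250 = 144.25 MPa
  SF = τ_y/τ_max = 144.25 / 31.31 = 4.607
Final answer: (a) τ_max = 31.31 MPa, (b) SF = 4.607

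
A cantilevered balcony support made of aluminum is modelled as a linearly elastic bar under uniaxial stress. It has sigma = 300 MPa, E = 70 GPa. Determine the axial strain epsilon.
Model: a linearly elastic bar under uniaxial stress, so epsilon = sigma / E.
Convert to SI units:
  sigma = 300 MPa = 3 × 10⁸ Pa
  E = 70 GPa = 7 × 10¹⁰ Pa
Substitute:
  epsilon = (3 × 10⁸) / (7 × 10¹⁰)
  epsilon = 0.004286
Final answer: epsilon = 0.004286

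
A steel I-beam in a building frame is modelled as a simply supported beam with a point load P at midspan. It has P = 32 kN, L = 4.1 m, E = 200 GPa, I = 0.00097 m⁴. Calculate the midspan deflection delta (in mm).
Model: a simply supported beam with a point load P at midspan, so delta = (P·L^3) / (48·E·I).
Convert to SI units:
  P = 32 kN = 32000 N
  E = 200 GPa = 2 × 10¹¹ Pa
Substitute:
  delta = (32000 × 4.1^3) / (48 × (2 × 10¹¹) × 0.00097)
  delta = 0.0002368 m
Convert: delta = 0.0002368 m = 0.2368 mm
Final answer: delta = 0.2368 mm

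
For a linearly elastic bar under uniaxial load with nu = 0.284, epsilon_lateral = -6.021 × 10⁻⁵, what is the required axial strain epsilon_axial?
Model: a linearly elastic bar under uniaxial load, so epsilon_lateral = -nu·epsilon_axial.
Solve for epsilon_axial: epsilon_axial = -epsilon_lateral / nu.
Substitute:
  epsilon_axial = -(-6.021 × 10⁻⁵) / 0.284
  epsilon_axial = 0.000212
Final answer: epsilon_axial = 0.000212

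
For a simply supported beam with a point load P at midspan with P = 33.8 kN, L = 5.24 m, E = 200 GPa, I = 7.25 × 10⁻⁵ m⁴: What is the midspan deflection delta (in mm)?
Model: a simply supported beam with a point load P at midspan, so delta = (P·L^3) / (48·E·I).
Convert to SI units:
  P = 33.8 kN = 33800 N
  E = 200 GPa = 2 × 10¹¹ Pa
Substitute:
  delta = (33800 × 5.24^3) / (48 × (2 × 10¹¹) × (7.25 × 10⁻⁵))
  delta = 0.006987 m
Convert: delta = 0.006987 m = 6.987 mm
Final answer: delta = 6.987 mm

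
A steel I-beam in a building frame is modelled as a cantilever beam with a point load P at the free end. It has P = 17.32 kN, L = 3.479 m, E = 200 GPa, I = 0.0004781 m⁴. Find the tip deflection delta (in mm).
Model: a cantilever beam with a point load P at the free end, so delta = (P·L^3) / (3·E·I).
Convert to SI units:
  P = 17.32 kN = 17320 N
  E = 200 GPa = 2 × 10¹¹ Pa
Substitute:
  delta = (17320 × 3.479^3) / (3 × (2 × 10¹¹) × 0.0004781)
  delta = 0.002542 m
Convert: delta = 0.002542 m = 2.542 mm
Final answer: delta = 2.542 mm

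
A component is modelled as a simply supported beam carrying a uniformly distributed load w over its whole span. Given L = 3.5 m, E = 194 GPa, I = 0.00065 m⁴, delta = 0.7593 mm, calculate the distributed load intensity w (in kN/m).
Model: a simply supported beam carrying a uniformly distributed load w over its whole span, so delta = (5·w·L^4) / (384·E·I).
Solve for w: w = (384·delta·E·I) / (5·L^4).
Convert to SI units:
  E = 194 GPa = 1.94 × 10¹¹ Pa
  delta = 0.7593 mm = 0.0007593 m
Substitute:
  w = (384 × 0.0007593 × (1.94 × 10¹¹) × 0.00065) / (5 × 3.5^4)
  w = 49000 N/m
Convert: w = 49000 N/m = 49 kN/m
Final answer: w = 49 kN/m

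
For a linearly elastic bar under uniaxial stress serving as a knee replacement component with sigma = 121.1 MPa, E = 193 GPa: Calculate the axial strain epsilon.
Model: a linearly elastic bar under uniaxial stress, so epsilon = sigma / E.
Convert to SI units:
  sigma = 121.1 MPa = 1.211 × 10⁸ Pa
  E = 193 GPa = 1.93 × 10¹¹ Pa
Substitute:
  epsilon = (1.211 × 10⁸) / (1.93 × 10¹¹)
  epsilon = 0.0006275
Final answer: epsilon = 0.0006275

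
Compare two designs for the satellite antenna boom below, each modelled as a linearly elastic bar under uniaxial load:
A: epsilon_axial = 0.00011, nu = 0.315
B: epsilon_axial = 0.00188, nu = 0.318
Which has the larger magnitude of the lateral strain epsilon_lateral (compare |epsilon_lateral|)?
Model: a linearly elastic bar under uniaxial load, so epsilon_lateral = -nu·epsilon_axial (SI units).
  A: epsilon_lateral = -(0.315 × 0.00011) = -3.465 × 10⁻⁵
  B: epsilon_lateral = -(0.318 × 0.00188) = -0.0005978
|epsilon_lateral|: A = 3.465 × 10⁻⁵, B = 0.0005978, so B is larger in magnitude.
Final answer: B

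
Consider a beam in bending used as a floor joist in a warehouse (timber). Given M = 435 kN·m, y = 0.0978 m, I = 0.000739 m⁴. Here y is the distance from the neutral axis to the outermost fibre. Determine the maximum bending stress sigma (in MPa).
Model: a beam in bending, so sigma = (M·y) / I.
Convert to SI units:
  M = 435 kN·m = 435000 N·m
Substitute:
  sigma = (435000 × 0.0978) / 0.000739
  sigma = 5.757 × 10⁷ Pa
Convert: sigma = 5.757 × 10⁷ Pa = 57.57 MPa
Final answer: sigma = 57.57 MPa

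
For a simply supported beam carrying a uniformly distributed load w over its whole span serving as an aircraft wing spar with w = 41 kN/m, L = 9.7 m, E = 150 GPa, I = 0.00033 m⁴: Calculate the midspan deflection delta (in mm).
Model: a simply supported beam carrying a uniformly distributed load w over its whole span, so delta = (5·w·L^4) / (384·E·I).
Convert to SI units:
  w = 41 kN/m = 41000 N/m
  E = 150 GPa = 1.5 × 10¹¹ Pa
Substitute:
  delta = (5 × 41000 × 9.7^4) / (384 × (1.5 × 10¹¹) × 0.00033)
  delta = 0.09548 m
Convert: delta = 0.09548 m = 95.48 mm
Final answer: delta = 95.48 mm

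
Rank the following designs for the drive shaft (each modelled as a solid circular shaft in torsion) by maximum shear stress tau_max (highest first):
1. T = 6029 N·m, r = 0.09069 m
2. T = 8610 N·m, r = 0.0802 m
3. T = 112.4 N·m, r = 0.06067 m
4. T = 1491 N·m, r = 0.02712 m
Model: a solid circular shaft in torsion, so tau_max = (2·T) / (π·r^3) (SI units).
  Case 1: tau_max = (2 × 6029) / (π × 0.09069^3) = 5.146 × 10⁶ Pa = 5.146 MPa
  Case 2: tau_max = (2 × 8610) / (π × 0.0802^3) = 1.063 × 10⁷ Pa = 10.63 MPa
  Case 3: tau_max = (2 × 112.4) / (π × 0.06067^3) = 320400 Pa = 0.3204 MPa
  Case 4: tau_max = (2 × 1491) / (π × 0.02712^3) = 4.759 × 10⁷ Pa = 47.59 MPa
Ordering: 47.59 MPa (case 4) > 10.63 MPa (case 2) > 5.146 MPa (case 1) > 0.3204 MPa (case 3)
Final answer: 4, 2, 1, 3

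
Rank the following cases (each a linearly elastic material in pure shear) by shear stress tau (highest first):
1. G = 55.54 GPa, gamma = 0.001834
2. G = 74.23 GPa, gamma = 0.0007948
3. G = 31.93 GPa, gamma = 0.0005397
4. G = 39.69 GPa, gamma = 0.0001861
Model: a linearly elastic material in pure shear, so tau = G·gamma (SI units).
  Case 1: tau = (5.554 × 10¹⁰) × 0.001834 = 1.019 × 10⁸ Pa = 101.9 MPa
  Case 2: tau = (7.423 × 10¹⁰) × 0.0007948 = 5.9 × 10⁷ Pa = 59 MPa
  Case 3: tau = (3.193 × 10¹⁰) × 0.0005397 = 1.723 × 10⁷ Pa = 17.23 MPa
  Case 4: tau = (3.969 × 10¹⁰) × 0.0001861 = 7.386 × 10⁶ Pa = 7.386 MPa
Ordering: 101.9 MPa (case 1) > 59 MPa (case 2) > 17.23 MPa (case 3) > 7.386 MPa (case 4)
Final answer: 1, 2, 3, 4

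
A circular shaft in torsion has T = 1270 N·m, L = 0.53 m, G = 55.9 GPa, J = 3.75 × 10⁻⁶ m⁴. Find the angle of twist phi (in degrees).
Model: a circular shaft in torsion, so phi = (T·L) / (G·J).
Convert to SI units:
  G = 55.9 GPa = 5.59 × 10¹⁰ Pa
Substitute:
  phi = (1270 × 0.53) / ((5.59 × 10¹⁰) × (3.75 × 10⁻⁶))
  phi = 0.003211 rad
Convert to degrees: phi = 0.003211 × 180/π = 0.184°
Final answer: phi = 0.184°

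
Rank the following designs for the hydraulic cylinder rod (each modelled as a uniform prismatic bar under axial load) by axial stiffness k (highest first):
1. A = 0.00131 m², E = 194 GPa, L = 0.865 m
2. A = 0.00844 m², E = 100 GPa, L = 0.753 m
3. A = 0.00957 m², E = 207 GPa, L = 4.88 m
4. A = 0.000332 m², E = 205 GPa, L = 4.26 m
Model: a uniform prismatic bar under axial load, so k = (A·E) / L (SI units).
  Case 1: k = (0.00131 × (1.94 × 10¹¹)) / 0.865 = 2.938 × 10⁸ N/m = 293.8 MN/m
  Case 2: k = (0.00844 × (1 × 10¹¹)) / 0.753 = 1.121 × 10⁹ N/m = 1121 MN/m
  Case 3: k = (0.00957 × (2.07 × 10¹¹)) / 4.88 = 4.059 × 10⁸ N/m = 405.9 MN/m
  Case 4: k = (0.000332 × (2.05 × 10¹¹)) / 4.26 = 1.598 × 10⁷ N/m = 15.98 MN/m
Ordering: 1121 MN/m (case 2) > 405.9 MN/m (case 3) > 293.8 MN/m (case 1) > 15.98 MN/m (case 4)
Final answer: 2, 3, 1, 4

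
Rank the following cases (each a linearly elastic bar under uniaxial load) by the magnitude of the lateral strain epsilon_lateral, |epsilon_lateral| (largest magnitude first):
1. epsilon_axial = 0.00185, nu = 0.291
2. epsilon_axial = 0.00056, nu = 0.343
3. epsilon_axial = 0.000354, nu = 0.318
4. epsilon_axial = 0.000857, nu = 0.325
Model: a linearly elastic bar under uniaxial load, so epsilon_lateral = -nu·epsilon_axial (SI units).
  Case 1: epsilon_lateral = -(0.291 × 0.00185) = -0.0005383
  Case 2: epsilon_lateral = -(0.343 × 0.00056) = -0.0001921
  Case 3: epsilon_lateral = -(0.318 × 0.000354) = -0.0001126
  Case 4: epsilon_lateral = -(0.325 × 0.000857) = -0.0002785
Ordering by |epsilon_lateral|: 0.0005383 (case 1) > 0.0002785 (case 4) > 0.0001921 (case 2) > 0.0001126 (case 3)
Final answer: 1, 4, 2, 3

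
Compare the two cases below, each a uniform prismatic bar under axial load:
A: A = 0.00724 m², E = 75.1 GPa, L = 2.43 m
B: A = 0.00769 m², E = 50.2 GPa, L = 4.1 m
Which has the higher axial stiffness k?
Model: a uniform prismatic bar under axial load, so k = (A·E) / L (SI units).
  A: k = (0.00724 × (7.51 × 10¹⁰)) / 2.43 = 2.238 × 10⁸ N/m = 223.8 MN/m
  B: k = (0.00769 × (5.02 × 10¹⁰)) / 4.1 = 9.416 × 10⁷ N/m = 94.16 MN/m
223.8 MN/m > 94.16 MN/m, so A is larger.
Final answer: A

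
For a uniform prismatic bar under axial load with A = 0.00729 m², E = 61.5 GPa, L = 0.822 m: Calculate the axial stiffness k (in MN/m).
Model: a uniform prismatic bar under axial load, so k = (A·E) / L.
Convert to SI units:
  E = 61.5 GPa = 6.15 × 10¹⁰ Pa
Substitute:
  k = (0.00729 × (6.15 × 10¹⁰)) / 0.822
  k = 5.454 × 10⁸ N/m
Convert: k = 5.454 × 10⁸ N/m = 545.4 MN/m
Final answer: k = 545.4 MN/m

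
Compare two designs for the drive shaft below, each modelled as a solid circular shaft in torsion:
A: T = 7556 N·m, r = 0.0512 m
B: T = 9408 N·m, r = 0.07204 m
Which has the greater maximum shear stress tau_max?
Model: a solid circular shaft in torsion, so tau_max = (2·T) / (π·r^3) (SI units).
  A: tau_max = (2 × 7556) / (π × 0.0512^3) = 3.584 × 10⁷ Pa = 35.84 MPa
  B: tau_max = (2 × 9408) / (π × 0.07204^3) = 1.602 × 10⁷ Pa = 16.02 MPa
35.84 MPa > 16.02 MPa, so A is larger.
Final answer: A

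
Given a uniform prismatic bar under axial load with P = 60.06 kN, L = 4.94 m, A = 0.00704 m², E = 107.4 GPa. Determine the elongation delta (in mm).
Model: a uniform prismatic bar under axial load, so delta = (P·L) / (A·E).
Convert to SI units:
  P = 60.06 kN = 60060 N
  E = 107.4 GPa = 1.074 × 10¹¹ Pa
Substitute:
  delta = (60060 × 4.94) / (0.00704 × (1.074 × 10¹¹))
  delta = 0.0003924 m
Convert: delta = 0.0003924 m = 0.3924 mm
Final answer: delta = 0.3924 mm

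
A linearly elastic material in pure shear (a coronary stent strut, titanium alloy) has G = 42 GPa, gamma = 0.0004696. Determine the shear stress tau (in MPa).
Model: a linearly elastic material in pure shear, so tau = G·gamma.
Convert to SI units:
  G = 42 GPa = 4.2 × 10¹⁰ Pa
Substitute:
  tau = (4.2 × 10¹⁰) × 0.0004696
  tau = 1.972 × 10⁷ Pa
Convert: tau = 1.972 × 10⁷ Pa = 19.72 MPa
Final answer: tau = 19.72 MPa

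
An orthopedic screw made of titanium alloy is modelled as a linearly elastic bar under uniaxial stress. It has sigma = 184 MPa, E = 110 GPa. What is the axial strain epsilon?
Model: a linearly elastic bar under uniaxial stress, so epsilon = sigma / E.
Convert to SI units:
  sigma = 184 MPa = 1.84 × 10⁸ Pa
  E = 110 GPa = 1.1 × 10¹¹ Pa
Substitute:
  epsilon = (1.84 × 10⁸) / (1.1 × 10¹¹)
  epsilon = 0.001673
Final answer: epsilon = 0.001673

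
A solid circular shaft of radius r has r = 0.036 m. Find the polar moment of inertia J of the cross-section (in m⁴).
Model: a solid circular shaft of radius r, so J = (π·r^4) / 2.
Substitute:
  J = (π × 0.036^4) / 2
  J = 2.638 × 10⁻⁶ m⁴
Final answer: J = 2.638 × 10⁻⁶ m⁴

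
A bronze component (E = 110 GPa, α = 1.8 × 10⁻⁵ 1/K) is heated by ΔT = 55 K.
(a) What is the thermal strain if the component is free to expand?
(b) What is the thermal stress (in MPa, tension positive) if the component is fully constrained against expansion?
(a) Free thermal strain ε_th = α·ΔT = (1.8 × 10⁻⁵) × 55 = 0.00099
(b) Fully constrained, the expansion is suppressed, so σ = -E·α·ΔT. Convert E = 110 GPa = 1.1 × 10¹¹ Pa.
  σ = -(1.1 × 10¹¹) × (1.8 × 10⁻⁵) × 55 = -1.089 × 10⁸ Pa = -108.9 MPa (compressive)
Final answer: (a) ε_th = 0.00099, (b) σ = -108.9 MPa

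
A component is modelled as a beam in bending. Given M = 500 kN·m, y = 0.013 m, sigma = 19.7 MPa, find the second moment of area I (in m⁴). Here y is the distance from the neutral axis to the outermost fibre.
Model: a beam in bending, so sigma = (M·y) / I.
Solve for I: I = (M·y) / sigma.
Convert to SI units:
  M = 500 kN·m = 500000 N·m
  sigma = 19.7 MPa = 1.97 × 10⁷ Pa
Substitute:
  I = (500000 × 0.013) / (1.97 × 10⁷)
  I = 0.0003299 m⁴
Final answer: I = 0.0003299 m⁴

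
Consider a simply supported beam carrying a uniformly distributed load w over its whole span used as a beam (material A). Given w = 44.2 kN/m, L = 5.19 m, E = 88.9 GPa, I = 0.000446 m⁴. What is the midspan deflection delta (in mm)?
Model: a simply supported beam carrying a uniformly distributed load w over its whole span, so delta = (5·w·L^4) / (384·E·I).
Convert to SI units:
  w = 44.2 kN/m = 44200 N/m
  E = 88.9 GPa = 8.89 × 10¹⁰ Pa
Substitute:
  delta = (5 × 44200 × 5.19^4) / (384 × (8.89 × 10¹⁰) × 0.000446)
  delta = 0.01053 m
Convert: delta = 0.01053 m = 10.53 mm
Final answer: delta = 10.53 mm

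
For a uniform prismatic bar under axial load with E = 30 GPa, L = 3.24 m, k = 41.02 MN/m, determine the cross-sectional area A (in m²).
Model: a uniform prismatic bar under axial load, so k = (A·E) / L.
Solve for A: A = (k·L) / E.
Convert to SI units:
  E = 30 GPa = 3 × 10¹⁰ Pa
  k = 41.02 MN/m = 4.102 × 10⁷ N/m
Substitute:
  A = ((4.102 × 10⁷) × 3.24) / (3 × 10¹⁰)
  A = 0.00443 m²
Final answer: A = 0.00443 m²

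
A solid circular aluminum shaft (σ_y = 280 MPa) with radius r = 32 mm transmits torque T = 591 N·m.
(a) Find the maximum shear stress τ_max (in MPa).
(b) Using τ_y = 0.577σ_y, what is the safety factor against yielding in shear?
(a) For a solid circular shaft, τ_max = T·r/J with J = π·r^4/2, i.e. τ_max = 2·T / (π·r^3). Convert r = 32 mm = 0.032 m.
  τ_max = (2 × 591) / (π × 0.032^3) = 1.148 × 10⁷ Pa = 11.48 MPa
(b) τ_y = 0.577 × 280 = 161.56 MPa
  SF = τ_y/τ_max = 161.56 / 11.48 = 14.07
Final answer: (a) τ_max = 11.48 MPa, (b) SF = 14.07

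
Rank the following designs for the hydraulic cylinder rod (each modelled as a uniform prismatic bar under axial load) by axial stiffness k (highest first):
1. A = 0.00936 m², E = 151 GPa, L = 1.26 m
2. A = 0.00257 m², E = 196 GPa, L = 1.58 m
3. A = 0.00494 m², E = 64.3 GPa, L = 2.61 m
Model: a uniform prismatic bar under axial load, so k = (A·E) / L (SI units).
  Case 1: k = (0.00936 × (1.51 × 10¹¹)) / 1.26 = 1.122 × 10⁹ N/m = 1122 MN/m
  Case 2: k = (0.00257 × (1.96 × 10¹¹)) / 1.58 = 3.188 × 10⁸ N/m = 318.8 MN/m
  Case 3: k = (0.00494 × (6.43 × 10¹⁰)) / 2.61 = 1.217 × 10⁸ N/m = 121.7 MN/m
Ordering: 1122 MN/m (case 1) > 318.8 MN/m (case 2) > 121.7 MN/m (case 3)
Final answer: 1, 2, 3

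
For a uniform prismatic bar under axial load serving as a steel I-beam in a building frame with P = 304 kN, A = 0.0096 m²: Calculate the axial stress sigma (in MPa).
Model: a uniform prismatic bar under axial load, so sigma = P / A.
Convert to SI units:
  P = 304 kN = 304000 N
Substitute:
  sigma = 304000 / 0.0096
  sigma = 3.167 × 10⁷ Pa
Convert: sigma = 3.167 × 10⁷ Pa = 31.67 MPa
Final answer: sigma = 31.67 MPa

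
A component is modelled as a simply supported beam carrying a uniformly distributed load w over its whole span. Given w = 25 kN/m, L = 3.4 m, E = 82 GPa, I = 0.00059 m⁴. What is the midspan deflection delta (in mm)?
Model: a simply supported beam carrying a uniformly distributed load w over its whole span, so delta = (5·w·L^4) / (384·E·I).
Convert to SI units:
  w = 25 kN/m = 25000 N/m
  E = 82 GPa = 8.2 × 10¹⁰ Pa
Substitute:
  delta = (5 × 25000 × 3.4^4) / (384 × (8.2 × 10¹⁰) × 0.00059)
  delta = 0.0008991 m
Convert: delta = 0.0008991 m = 0.8991 mm
Final answer: delta = 0.8991 mm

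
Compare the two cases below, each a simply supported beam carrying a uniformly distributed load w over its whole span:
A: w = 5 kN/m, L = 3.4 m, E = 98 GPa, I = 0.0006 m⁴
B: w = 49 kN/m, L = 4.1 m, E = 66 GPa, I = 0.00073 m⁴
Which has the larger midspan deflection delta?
Model: a simply supported beam carrying a uniformly distributed load w over its whole span, so delta = (5·w·L^4) / (384·E·I) (SI units).
  A: delta = (5 × 5000 × 3.4^4) / (384 × (9.8 × 10¹⁰) × 0.0006) = 0.000148 m = 0.148 mm
  B: delta = (5 × 49000 × 4.1^4) / (384 × (6.6 × 10¹⁰) × 0.00073) = 0.003742 m = 3.742 mm
3.742 mm > 0.148 mm, so B is larger.
Final answer: B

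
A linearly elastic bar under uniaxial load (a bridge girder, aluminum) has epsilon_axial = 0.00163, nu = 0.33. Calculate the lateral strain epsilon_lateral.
Model: a linearly elastic bar under uniaxial load, so epsilon_lateral = -nu·epsilon_axial.
Substitute:
  epsilon_lateral = -(0.33 × 0.00163)
  epsilon_lateral = -0.0005379
Final answer: epsilon_lateral = -0.0005379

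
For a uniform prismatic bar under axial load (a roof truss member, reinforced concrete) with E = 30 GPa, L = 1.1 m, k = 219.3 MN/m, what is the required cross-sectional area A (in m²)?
Model: a uniform prismatic bar under axial load, so k = (A·E) / L.
Solve for A: A = (k·L) / E.
Convert to SI units:
  E = 30 GPa = 3 × 10¹⁰ Pa
  k = 219.3 MN/m = 2.193 × 10⁸ N/m
Substitute:
  A = ((2.193 × 10⁸) × 1.1) / (3 × 10¹⁰)
  A = 0.008041 m²
Final answer: A = 0.008041 m²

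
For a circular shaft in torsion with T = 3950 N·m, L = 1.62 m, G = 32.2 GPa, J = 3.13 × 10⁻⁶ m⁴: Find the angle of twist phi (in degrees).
Model: a circular shaft in torsion, so phi = (T·L) / (G·J).
Convert to SI units:
  G = 32.2 GPa = 3.22 × 10¹⁰ Pa
Substitute:
  phi = (3950 × 1.62) / ((3.22 × 10¹⁰) × (3.13 × 10⁻⁶))
  phi = 0.06349 rad
Convert to degrees: phi = 0.06349 × 180/π = 3.638°
Final answer: phi = 3.638°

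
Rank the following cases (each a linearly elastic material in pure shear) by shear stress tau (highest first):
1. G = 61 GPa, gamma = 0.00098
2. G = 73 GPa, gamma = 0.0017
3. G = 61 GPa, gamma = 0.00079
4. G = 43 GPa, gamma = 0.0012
Model: a linearly elastic material in pure shear, so tau = G·gamma (SI units).
  Case 1: tau = (6.1 × 10¹⁰) × 0.00098 = 5.978 × 10⁷ Pa = 59.78 MPa
  Case 2: tau = (7.3 × 10¹⁰) × 0.0017 = 1.241 × 10⁸ Pa = 124.1 MPa
  Case 3: tau = (6.1 × 10¹⁰) × 0.00079 = 4.819 × 10⁷ Pa = 48.19 MPa
  Case 4: tau = (4.3 × 10¹⁰) × 0.0012 = 5.16 × 10⁷ Pa = 51.6 MPa
Ordering: 124.1 MPa (case 2) > 59.78 MPa (case 1) > 51.6 MPa (case 4) > 48.19 MPa (case 3)
Final answer: 2, 1, 4, 3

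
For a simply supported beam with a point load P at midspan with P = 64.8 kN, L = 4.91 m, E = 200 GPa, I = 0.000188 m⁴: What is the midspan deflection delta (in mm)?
Model: a simply supported beam with a point load P at midspan, so delta = (P·L^3) / (48·E·I).
Convert to SI units:
  P = 64.8 kN = 64800 N
  E = 200 GPa = 2 × 10¹¹ Pa
Substitute:
  delta = (64800 × 4.91^3) / (48 × (2 × 10¹¹) × 0.000188)
  delta = 0.00425 m
Convert: delta = 0.00425 m = 4.25 mm
Final answer: delta = 4.25 mm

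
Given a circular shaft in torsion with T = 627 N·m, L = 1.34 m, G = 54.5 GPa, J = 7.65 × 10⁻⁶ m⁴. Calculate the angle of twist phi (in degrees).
Model: a circular shaft in torsion, so phi = (T·L) / (G·J).
Convert to SI units:
  G = 54.5 GPa = 5.45 × 10¹⁰ Pa
Substitute:
  phi = (627 × 1.34) / ((5.45 × 10¹⁰) × (7.65 × 10⁻⁶))
  phi = 0.002015 rad
Convert to degrees: phi = 0.002015 × 180/π = 0.1155°
Final answer: phi = 0.1155°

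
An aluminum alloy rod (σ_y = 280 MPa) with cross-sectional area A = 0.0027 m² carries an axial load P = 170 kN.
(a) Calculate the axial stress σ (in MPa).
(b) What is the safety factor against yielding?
(a) Axial stress σ = P/A. Convert P = 170 kN = 170000 N.
  σ = 170000 / 0.0027 = 6.296 × 10⁷ Pa = 62.96 MPa
(b) Safety factor SF = σ_y/σ = 280 / 62.96 = 4.447
Final answer: (a) σ = 62.96 MPa, (b) SF = 4.447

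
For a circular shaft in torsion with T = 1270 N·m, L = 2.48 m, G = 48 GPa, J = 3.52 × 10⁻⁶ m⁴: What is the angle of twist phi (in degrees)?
Model: a circular shaft in torsion, so phi = (T·L) / (G·J).
Convert to SI units:
  G = 48 GPa = 4.8 × 10¹⁰ Pa
Substitute:
  phi = (1270 × 2.48) / ((4.8 × 10¹⁰) × (3.52 × 10⁻⁶))
  phi = 0.01864 rad
Convert to degrees: phi = 0.01864 × 180/π = 1.068°
Final answer: phi = 1.068°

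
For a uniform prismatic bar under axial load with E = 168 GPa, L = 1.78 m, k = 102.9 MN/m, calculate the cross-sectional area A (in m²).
Model: a uniform prismatic bar under axial load, so k = (A·E) / L.
Solve for A: A = (k·L) / E.
Convert to SI units:
  E = 168 GPa = 1.68 × 10¹¹ Pa
  k = 102.9 MN/m = 1.029 × 10⁸ N/m
Substitute:
  A = ((1.029 × 10⁸) × 1.78) / (1.68 × 10¹¹)
  A = 0.00109 m²
Final answer: A = 0.00109 m²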